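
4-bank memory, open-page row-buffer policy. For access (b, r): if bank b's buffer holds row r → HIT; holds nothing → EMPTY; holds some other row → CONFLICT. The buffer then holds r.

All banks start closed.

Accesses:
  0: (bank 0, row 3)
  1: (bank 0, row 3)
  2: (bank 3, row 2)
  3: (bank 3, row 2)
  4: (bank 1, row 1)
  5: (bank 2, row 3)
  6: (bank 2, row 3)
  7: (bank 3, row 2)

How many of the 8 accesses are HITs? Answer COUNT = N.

COUNT = 4

step 0: bank0 None->3 [EMPTY]
step 1: bank0 3->3 [HIT]
step 2: bank3 None->2 [EMPTY]
step 3: bank3 2->2 [HIT]
step 4: bank1 None->1 [EMPTY]
step 5: bank2 None->3 [EMPTY]
step 6: bank2 3->3 [HIT]
step 7: bank3 2->2 [HIT]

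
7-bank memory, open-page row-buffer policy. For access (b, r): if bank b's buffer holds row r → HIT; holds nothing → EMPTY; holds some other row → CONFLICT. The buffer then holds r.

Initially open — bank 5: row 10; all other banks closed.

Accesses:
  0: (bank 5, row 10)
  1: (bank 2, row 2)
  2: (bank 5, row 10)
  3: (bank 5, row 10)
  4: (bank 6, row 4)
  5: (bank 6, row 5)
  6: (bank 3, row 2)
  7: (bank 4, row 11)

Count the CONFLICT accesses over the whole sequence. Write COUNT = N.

#0 (5,10) H  (was 10)
#1 (2,2) E
#2 (5,10) H  (was 10)
#3 (5,10) H  (was 10)
#4 (6,4) E
#5 (6,5) C  (was 4)
#6 (3,2) E
#7 (4,11) E

COUNT = 1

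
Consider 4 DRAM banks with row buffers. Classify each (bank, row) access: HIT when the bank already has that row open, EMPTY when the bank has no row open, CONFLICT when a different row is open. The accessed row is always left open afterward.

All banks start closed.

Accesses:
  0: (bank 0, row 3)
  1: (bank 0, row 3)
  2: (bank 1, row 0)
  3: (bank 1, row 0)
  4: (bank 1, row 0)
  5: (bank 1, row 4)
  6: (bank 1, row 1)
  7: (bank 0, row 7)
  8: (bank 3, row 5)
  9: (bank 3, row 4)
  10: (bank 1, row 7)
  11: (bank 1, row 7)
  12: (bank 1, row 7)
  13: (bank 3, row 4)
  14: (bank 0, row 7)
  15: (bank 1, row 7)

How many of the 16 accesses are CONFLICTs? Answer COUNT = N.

0: bank 0 row 3 — prev None → EMPTY
1: bank 0 row 3 — prev 3 → HIT
2: bank 1 row 0 — prev None → EMPTY
3: bank 1 row 0 — prev 0 → HIT
4: bank 1 row 0 — prev 0 → HIT
5: bank 1 row 4 — prev 0 → CONFLICT
6: bank 1 row 1 — prev 4 → CONFLICT
7: bank 0 row 7 — prev 3 → CONFLICT
8: bank 3 row 5 — prev None → EMPTY
9: bank 3 row 4 — prev 5 → CONFLICT
10: bank 1 row 7 — prev 1 → CONFLICT
11: bank 1 row 7 — prev 7 → HIT
12: bank 1 row 7 — prev 7 → HIT
13: bank 3 row 4 — prev 4 → HIT
14: bank 0 row 7 — prev 7 → HIT
15: bank 1 row 7 — prev 7 → HIT

COUNT = 5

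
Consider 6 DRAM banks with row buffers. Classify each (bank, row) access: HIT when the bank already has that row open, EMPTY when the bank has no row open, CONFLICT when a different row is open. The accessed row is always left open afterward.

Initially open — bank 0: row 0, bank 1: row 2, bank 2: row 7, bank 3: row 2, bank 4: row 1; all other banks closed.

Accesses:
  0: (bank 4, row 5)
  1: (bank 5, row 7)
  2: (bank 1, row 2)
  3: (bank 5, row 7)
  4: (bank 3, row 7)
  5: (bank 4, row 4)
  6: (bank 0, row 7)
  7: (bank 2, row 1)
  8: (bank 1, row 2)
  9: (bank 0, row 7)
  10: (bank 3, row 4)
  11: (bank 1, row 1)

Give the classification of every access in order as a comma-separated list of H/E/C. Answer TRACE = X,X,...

TRACE = C,E,H,H,C,C,C,C,H,H,C,C

  [0] b4 r5: had r1 ⇒ C
  [1] b5 r7: no row ⇒ E
  [2] b1 r2: had r2 ⇒ H
  [3] b5 r7: had r7 ⇒ H
  [4] b3 r7: had r2 ⇒ C
  [5] b4 r4: had r5 ⇒ C
  [6] b0 r7: had r0 ⇒ C
  [7] b2 r1: had r7 ⇒ C
  [8] b1 r2: had r2 ⇒ H
  [9] b0 r7: had r7 ⇒ H
  [10] b3 r4: had r7 ⇒ C
  [11] b1 r1: had r2 ⇒ C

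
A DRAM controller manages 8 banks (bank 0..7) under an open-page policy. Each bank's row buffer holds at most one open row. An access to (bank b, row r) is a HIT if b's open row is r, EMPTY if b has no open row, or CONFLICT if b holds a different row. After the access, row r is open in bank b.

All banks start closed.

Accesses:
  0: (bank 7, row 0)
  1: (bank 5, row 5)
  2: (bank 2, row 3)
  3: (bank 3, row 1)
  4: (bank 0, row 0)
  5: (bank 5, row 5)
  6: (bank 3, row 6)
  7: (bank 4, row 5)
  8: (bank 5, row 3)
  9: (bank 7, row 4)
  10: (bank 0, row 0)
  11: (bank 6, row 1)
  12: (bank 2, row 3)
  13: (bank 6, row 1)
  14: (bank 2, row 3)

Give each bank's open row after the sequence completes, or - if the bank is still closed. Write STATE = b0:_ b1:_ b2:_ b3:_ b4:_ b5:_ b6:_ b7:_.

#0 (7,0) E
#1 (5,5) E
#2 (2,3) E
#3 (3,1) E
#4 (0,0) E
#5 (5,5) H  (was 5)
#6 (3,6) C  (was 1)
#7 (4,5) E
#8 (5,3) C  (was 5)
#9 (7,4) C  (was 0)
#10 (0,0) H  (was 0)
#11 (6,1) E
#12 (2,3) H  (was 3)
#13 (6,1) H  (was 1)
#14 (2,3) H  (was 3)

STATE = b0:0 b1:- b2:3 b3:6 b4:5 b5:3 b6:1 b7:4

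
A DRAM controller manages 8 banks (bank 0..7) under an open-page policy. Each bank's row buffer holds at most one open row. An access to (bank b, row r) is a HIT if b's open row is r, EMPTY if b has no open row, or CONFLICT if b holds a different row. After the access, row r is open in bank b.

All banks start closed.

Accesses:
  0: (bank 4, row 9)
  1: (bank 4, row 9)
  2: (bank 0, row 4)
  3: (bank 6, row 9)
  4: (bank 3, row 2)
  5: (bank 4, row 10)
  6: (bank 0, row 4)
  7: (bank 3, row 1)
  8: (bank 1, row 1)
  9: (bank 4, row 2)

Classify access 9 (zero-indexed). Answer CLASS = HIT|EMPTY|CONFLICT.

  [0] b4 r9: no row ⇒ E
  [1] b4 r9: had r9 ⇒ H
  [2] b0 r4: no row ⇒ E
  [3] b6 r9: no row ⇒ E
  [4] b3 r2: no row ⇒ E
  [5] b4 r10: had r9 ⇒ C
  [6] b0 r4: had r4 ⇒ H
  [7] b3 r1: had r2 ⇒ C
  [8] b1 r1: no row ⇒ E
  [9] b4 r2: had r10 ⇒ C

CLASS = CONFLICT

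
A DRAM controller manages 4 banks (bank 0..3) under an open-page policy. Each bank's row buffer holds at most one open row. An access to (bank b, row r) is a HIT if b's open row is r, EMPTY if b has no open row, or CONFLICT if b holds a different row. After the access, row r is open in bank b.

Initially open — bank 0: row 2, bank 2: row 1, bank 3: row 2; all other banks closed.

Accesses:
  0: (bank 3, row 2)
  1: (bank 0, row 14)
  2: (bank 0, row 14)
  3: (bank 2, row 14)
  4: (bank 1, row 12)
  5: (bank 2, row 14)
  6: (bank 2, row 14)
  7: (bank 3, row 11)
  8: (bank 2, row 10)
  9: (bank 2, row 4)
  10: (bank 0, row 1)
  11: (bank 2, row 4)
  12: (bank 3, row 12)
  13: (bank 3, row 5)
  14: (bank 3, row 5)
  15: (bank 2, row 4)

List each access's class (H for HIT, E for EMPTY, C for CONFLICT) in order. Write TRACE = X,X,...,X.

TRACE = H,C,H,C,E,H,H,C,C,C,C,H,C,C,H,H

step 0: bank3 2->2 [HIT]
step 1: bank0 2->14 [CONFLICT]
step 2: bank0 14->14 [HIT]
step 3: bank2 1->14 [CONFLICT]
step 4: bank1 None->12 [EMPTY]
step 5: bank2 14->14 [HIT]
step 6: bank2 14->14 [HIT]
step 7: bank3 2->11 [CONFLICT]
step 8: bank2 14->10 [CONFLICT]
step 9: bank2 10->4 [CONFLICT]
step 10: bank0 14->1 [CONFLICT]
step 11: bank2 4->4 [HIT]
step 12: bank3 11->12 [CONFLICT]
step 13: bank3 12->5 [CONFLICT]
step 14: bank3 5->5 [HIT]
step 15: bank2 4->4 [HIT]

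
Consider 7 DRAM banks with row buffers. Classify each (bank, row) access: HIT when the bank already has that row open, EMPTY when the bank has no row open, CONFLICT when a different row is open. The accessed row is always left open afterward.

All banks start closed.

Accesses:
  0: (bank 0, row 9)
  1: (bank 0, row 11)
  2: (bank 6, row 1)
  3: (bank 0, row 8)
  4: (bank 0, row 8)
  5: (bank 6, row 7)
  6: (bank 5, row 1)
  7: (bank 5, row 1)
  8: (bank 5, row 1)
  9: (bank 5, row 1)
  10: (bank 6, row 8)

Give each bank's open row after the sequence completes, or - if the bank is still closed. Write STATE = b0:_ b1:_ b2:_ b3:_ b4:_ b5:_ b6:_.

0: bank 0 row 9 — prev None → EMPTY
1: bank 0 row 11 — prev 9 → CONFLICT
2: bank 6 row 1 — prev None → EMPTY
3: bank 0 row 8 — prev 11 → CONFLICT
4: bank 0 row 8 — prev 8 → HIT
5: bank 6 row 7 — prev 1 → CONFLICT
6: bank 5 row 1 — prev None → EMPTY
7: bank 5 row 1 — prev 1 → HIT
8: bank 5 row 1 — prev 1 → HIT
9: bank 5 row 1 — prev 1 → HIT
10: bank 6 row 8 — prev 7 → CONFLICT

STATE = b0:8 b1:- b2:- b3:- b4:- b5:1 b6:8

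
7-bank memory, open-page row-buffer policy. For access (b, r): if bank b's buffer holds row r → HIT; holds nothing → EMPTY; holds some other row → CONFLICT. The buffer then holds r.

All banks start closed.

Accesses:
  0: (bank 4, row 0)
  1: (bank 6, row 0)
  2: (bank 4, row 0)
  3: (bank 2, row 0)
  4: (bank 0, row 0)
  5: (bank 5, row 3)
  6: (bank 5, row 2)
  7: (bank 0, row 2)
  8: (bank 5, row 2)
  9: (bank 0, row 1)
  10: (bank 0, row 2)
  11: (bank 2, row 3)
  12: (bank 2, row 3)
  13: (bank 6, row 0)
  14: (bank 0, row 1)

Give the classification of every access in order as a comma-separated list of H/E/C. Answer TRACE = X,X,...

  [0] b4 r0: no row ⇒ E
  [1] b6 r0: no row ⇒ E
  [2] b4 r0: had r0 ⇒ H
  [3] b2 r0: no row ⇒ E
  [4] b0 r0: no row ⇒ E
  [5] b5 r3: no row ⇒ E
  [6] b5 r2: had r3 ⇒ C
  [7] b0 r2: had r0 ⇒ C
  [8] b5 r2: had r2 ⇒ H
  [9] b0 r1: had r2 ⇒ C
  [10] b0 r2: had r1 ⇒ C
  [11] b2 r3: had r0 ⇒ C
  [12] b2 r3: had r3 ⇒ H
  [13] b6 r0: had r0 ⇒ H
  [14] b0 r1: had r2 ⇒ C

TRACE = E,E,H,E,E,E,C,C,H,C,C,C,H,H,C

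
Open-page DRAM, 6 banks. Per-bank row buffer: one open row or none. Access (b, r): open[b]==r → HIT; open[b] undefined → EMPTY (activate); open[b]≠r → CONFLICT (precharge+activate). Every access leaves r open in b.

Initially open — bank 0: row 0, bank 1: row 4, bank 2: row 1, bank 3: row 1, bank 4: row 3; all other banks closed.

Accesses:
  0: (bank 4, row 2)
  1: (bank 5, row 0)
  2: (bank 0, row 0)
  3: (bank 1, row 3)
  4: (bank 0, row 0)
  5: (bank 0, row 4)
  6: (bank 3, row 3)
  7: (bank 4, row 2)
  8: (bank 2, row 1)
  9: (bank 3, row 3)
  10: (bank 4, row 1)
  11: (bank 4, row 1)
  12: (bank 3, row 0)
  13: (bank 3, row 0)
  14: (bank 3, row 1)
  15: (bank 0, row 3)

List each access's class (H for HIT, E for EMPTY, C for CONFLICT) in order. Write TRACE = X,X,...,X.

0: bank 4 row 2 — prev 3 → CONFLICT
1: bank 5 row 0 — prev None → EMPTY
2: bank 0 row 0 — prev 0 → HIT
3: bank 1 row 3 — prev 4 → CONFLICT
4: bank 0 row 0 — prev 0 → HIT
5: bank 0 row 4 — prev 0 → CONFLICT
6: bank 3 row 3 — prev 1 → CONFLICT
7: bank 4 row 2 — prev 2 → HIT
8: bank 2 row 1 — prev 1 → HIT
9: bank 3 row 3 — prev 3 → HIT
10: bank 4 row 1 — prev 2 → CONFLICT
11: bank 4 row 1 — prev 1 → HIT
12: bank 3 row 0 — prev 3 → CONFLICT
13: bank 3 row 0 — prev 0 → HIT
14: bank 3 row 1 — prev 0 → CONFLICT
15: bank 0 row 3 — prev 4 → CONFLICT

TRACE = C,E,H,C,H,C,C,H,H,H,C,H,C,H,C,C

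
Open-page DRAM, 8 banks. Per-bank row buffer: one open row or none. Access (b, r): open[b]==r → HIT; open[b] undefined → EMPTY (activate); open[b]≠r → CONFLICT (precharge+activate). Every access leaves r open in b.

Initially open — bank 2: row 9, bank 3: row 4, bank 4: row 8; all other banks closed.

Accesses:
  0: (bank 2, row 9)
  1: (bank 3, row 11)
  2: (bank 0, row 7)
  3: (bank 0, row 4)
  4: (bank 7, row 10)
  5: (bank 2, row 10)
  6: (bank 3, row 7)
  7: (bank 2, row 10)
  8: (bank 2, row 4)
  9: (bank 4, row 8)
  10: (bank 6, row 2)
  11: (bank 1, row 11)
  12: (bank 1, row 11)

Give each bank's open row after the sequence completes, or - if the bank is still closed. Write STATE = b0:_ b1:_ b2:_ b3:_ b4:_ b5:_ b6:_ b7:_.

#0 (2,9) H  (was 9)
#1 (3,11) C  (was 4)
#2 (0,7) E
#3 (0,4) C  (was 7)
#4 (7,10) E
#5 (2,10) C  (was 9)
#6 (3,7) C  (was 11)
#7 (2,10) H  (was 10)
#8 (2,4) C  (was 10)
#9 (4,8) H  (was 8)
#10 (6,2) E
#11 (1,11) E
#12 (1,11) H  (was 11)

STATE = b0:4 b1:11 b2:4 b3:7 b4:8 b5:- b6:2 b7:10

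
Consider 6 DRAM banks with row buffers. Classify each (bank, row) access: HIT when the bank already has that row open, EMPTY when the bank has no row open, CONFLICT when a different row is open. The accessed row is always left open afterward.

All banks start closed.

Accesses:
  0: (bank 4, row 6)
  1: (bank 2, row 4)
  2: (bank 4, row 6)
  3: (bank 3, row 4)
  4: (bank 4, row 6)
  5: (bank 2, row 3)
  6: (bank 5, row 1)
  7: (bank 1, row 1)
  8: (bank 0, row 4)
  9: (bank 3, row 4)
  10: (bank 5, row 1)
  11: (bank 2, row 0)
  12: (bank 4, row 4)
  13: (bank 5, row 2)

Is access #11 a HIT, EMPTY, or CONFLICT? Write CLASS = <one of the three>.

  [0] b4 r6: no row ⇒ E
  [1] b2 r4: no row ⇒ E
  [2] b4 r6: had r6 ⇒ H
  [3] b3 r4: no row ⇒ E
  [4] b4 r6: had r6 ⇒ H
  [5] b2 r3: had r4 ⇒ C
  [6] b5 r1: no row ⇒ E
  [7] b1 r1: no row ⇒ E
  [8] b0 r4: no row ⇒ E
  [9] b3 r4: had r4 ⇒ H
  [10] b5 r1: had r1 ⇒ H
  [11] b2 r0: had r3 ⇒ C
  [12] b4 r4: had r6 ⇒ C
  [13] b5 r2: had r1 ⇒ C

CLASS = CONFLICT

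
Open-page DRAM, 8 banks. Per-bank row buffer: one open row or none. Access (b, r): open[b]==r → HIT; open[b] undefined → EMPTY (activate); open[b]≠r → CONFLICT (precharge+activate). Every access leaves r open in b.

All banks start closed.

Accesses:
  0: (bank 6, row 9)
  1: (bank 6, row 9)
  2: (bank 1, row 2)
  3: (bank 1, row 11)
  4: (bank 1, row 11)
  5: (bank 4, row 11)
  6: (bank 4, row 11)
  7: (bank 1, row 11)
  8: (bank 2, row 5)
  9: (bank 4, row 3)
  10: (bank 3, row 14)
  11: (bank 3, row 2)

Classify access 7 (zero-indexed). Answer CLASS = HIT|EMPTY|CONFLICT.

CLASS = HIT

#0 (6,9) E
#1 (6,9) H  (was 9)
#2 (1,2) E
#3 (1,11) C  (was 2)
#4 (1,11) H  (was 11)
#5 (4,11) E
#6 (4,11) H  (was 11)
#7 (1,11) H  (was 11)
#8 (2,5) E
#9 (4,3) C  (was 11)
#10 (3,14) E
#11 (3,2) C  (was 14)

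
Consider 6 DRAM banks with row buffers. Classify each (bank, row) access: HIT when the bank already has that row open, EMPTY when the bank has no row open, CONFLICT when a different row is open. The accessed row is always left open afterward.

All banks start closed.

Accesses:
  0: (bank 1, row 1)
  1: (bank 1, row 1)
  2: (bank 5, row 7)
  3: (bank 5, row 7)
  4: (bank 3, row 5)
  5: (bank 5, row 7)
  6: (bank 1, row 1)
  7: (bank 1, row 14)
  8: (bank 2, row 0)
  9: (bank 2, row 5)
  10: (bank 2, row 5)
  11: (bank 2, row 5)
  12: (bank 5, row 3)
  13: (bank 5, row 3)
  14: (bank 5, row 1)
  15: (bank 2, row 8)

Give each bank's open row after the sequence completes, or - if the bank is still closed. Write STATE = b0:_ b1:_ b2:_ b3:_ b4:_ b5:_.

STATE = b0:- b1:14 b2:8 b3:5 b4:- b5:1

step 0: bank1 None->1 [EMPTY]
step 1: bank1 1->1 [HIT]
step 2: bank5 None->7 [EMPTY]
step 3: bank5 7->7 [HIT]
step 4: bank3 None->5 [EMPTY]
step 5: bank5 7->7 [HIT]
step 6: bank1 1->1 [HIT]
step 7: bank1 1->14 [CONFLICT]
step 8: bank2 None->0 [EMPTY]
step 9: bank2 0->5 [CONFLICT]
step 10: bank2 5->5 [HIT]
step 11: bank2 5->5 [HIT]
step 12: bank5 7->3 [CONFLICT]
step 13: bank5 3->3 [HIT]
step 14: bank5 3->1 [CONFLICT]
step 15: bank2 5->8 [CONFLICT]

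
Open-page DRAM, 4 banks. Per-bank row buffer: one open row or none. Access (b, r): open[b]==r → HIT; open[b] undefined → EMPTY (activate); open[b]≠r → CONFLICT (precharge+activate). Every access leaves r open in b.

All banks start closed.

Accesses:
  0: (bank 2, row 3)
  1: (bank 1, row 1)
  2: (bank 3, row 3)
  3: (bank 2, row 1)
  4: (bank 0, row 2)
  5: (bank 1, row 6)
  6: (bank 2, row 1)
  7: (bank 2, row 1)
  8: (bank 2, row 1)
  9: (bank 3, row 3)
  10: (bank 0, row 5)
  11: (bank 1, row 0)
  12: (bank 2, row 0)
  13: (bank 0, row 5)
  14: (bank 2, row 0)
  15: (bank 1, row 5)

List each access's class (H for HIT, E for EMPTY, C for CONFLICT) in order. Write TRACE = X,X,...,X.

  [0] b2 r3: no row ⇒ E
  [1] b1 r1: no row ⇒ E
  [2] b3 r3: no row ⇒ E
  [3] b2 r1: had r3 ⇒ C
  [4] b0 r2: no row ⇒ E
  [5] b1 r6: had r1 ⇒ C
  [6] b2 r1: had r1 ⇒ H
  [7] b2 r1: had r1 ⇒ H
  [8] b2 r1: had r1 ⇒ H
  [9] b3 r3: had r3 ⇒ H
  [10] b0 r5: had r2 ⇒ C
  [11] b1 r0: had r6 ⇒ C
  [12] b2 r0: had r1 ⇒ C
  [13] b0 r5: had r5 ⇒ H
  [14] b2 r0: had r0 ⇒ H
  [15] b1 r5: had r0 ⇒ C

TRACE = E,E,E,C,E,C,H,H,H,H,C,C,C,H,H,C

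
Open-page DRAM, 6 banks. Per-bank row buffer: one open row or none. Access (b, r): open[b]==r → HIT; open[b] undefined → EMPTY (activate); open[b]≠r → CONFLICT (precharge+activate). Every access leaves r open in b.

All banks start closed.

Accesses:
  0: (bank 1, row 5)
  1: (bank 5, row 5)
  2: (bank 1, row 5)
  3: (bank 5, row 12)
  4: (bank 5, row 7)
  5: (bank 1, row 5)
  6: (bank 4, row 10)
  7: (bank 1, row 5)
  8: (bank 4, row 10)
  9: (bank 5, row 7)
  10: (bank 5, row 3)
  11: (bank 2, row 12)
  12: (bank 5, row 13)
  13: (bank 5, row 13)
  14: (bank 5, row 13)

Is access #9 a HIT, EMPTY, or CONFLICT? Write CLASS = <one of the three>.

step 0: bank1 None->5 [EMPTY]
step 1: bank5 None->5 [EMPTY]
step 2: bank1 5->5 [HIT]
step 3: bank5 5->12 [CONFLICT]
step 4: bank5 12->7 [CONFLICT]
step 5: bank1 5->5 [HIT]
step 6: bank4 None->10 [EMPTY]
step 7: bank1 5->5 [HIT]
step 8: bank4 10->10 [HIT]
step 9: bank5 7->7 [HIT]
step 10: bank5 7->3 [CONFLICT]
step 11: bank2 None->12 [EMPTY]
step 12: bank5 3->13 [CONFLICT]
step 13: bank5 13->13 [HIT]
step 14: bank5 13->13 [HIT]

CLASS = HIT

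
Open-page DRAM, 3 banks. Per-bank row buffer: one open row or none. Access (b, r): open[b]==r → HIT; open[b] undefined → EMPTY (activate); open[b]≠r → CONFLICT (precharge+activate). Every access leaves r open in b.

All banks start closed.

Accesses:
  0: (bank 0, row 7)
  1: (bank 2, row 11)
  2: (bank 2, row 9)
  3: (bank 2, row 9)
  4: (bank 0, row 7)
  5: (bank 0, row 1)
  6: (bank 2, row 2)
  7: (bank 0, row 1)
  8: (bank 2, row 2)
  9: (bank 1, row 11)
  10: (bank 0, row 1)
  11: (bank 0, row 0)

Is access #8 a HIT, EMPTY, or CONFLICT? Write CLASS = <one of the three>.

CLASS = HIT

0: bank 0 row 7 — prev None → EMPTY
1: bank 2 row 11 — prev None → EMPTY
2: bank 2 row 9 — prev 11 → CONFLICT
3: bank 2 row 9 — prev 9 → HIT
4: bank 0 row 7 — prev 7 → HIT
5: bank 0 row 1 — prev 7 → CONFLICT
6: bank 2 row 2 — prev 9 → CONFLICT
7: bank 0 row 1 — prev 1 → HIT
8: bank 2 row 2 — prev 2 → HIT
9: bank 1 row 11 — prev None → EMPTY
10: bank 0 row 1 — prev 1 → HIT
11: bank 0 row 0 — prev 1 → CONFLICT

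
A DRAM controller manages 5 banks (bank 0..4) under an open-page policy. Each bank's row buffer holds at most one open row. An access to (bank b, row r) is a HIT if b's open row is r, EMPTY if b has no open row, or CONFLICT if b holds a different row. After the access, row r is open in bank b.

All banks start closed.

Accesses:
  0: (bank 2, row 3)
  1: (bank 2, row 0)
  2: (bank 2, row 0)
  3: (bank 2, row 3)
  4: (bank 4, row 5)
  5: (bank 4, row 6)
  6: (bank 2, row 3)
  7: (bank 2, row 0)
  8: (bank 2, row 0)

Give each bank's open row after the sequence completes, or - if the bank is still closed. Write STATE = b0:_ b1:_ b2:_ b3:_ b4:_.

  [0] b2 r3: no row ⇒ E
  [1] b2 r0: had r3 ⇒ C
  [2] b2 r0: had r0 ⇒ H
  [3] b2 r3: had r0 ⇒ C
  [4] b4 r5: no row ⇒ E
  [5] b4 r6: had r5 ⇒ C
  [6] b2 r3: had r3 ⇒ H
  [7] b2 r0: had r3 ⇒ C
  [8] b2 r0: had r0 ⇒ H

STATE = b0:- b1:- b2:0 b3:- b4:6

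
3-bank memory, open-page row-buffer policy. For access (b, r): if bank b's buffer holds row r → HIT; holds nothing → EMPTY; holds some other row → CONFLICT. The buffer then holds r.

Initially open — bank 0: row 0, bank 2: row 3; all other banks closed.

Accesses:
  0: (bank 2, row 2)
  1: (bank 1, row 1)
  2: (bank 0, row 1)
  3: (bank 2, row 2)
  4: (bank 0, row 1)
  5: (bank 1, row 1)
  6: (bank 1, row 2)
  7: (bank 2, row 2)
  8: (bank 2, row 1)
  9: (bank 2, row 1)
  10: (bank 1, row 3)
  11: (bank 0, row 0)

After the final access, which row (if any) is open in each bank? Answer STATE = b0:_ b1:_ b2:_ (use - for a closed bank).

STATE = b0:0 b1:3 b2:1

  [0] b2 r2: had r3 ⇒ C
  [1] b1 r1: no row ⇒ E
  [2] b0 r1: had r0 ⇒ C
  [3] b2 r2: had r2 ⇒ H
  [4] b0 r1: had r1 ⇒ H
  [5] b1 r1: had r1 ⇒ H
  [6] b1 r2: had r1 ⇒ C
  [7] b2 r2: had r2 ⇒ H
  [8] b2 r1: had r2 ⇒ C
  [9] b2 r1: had r1 ⇒ H
  [10] b1 r3: had r2 ⇒ C
  [11] b0 r0: had r1 ⇒ C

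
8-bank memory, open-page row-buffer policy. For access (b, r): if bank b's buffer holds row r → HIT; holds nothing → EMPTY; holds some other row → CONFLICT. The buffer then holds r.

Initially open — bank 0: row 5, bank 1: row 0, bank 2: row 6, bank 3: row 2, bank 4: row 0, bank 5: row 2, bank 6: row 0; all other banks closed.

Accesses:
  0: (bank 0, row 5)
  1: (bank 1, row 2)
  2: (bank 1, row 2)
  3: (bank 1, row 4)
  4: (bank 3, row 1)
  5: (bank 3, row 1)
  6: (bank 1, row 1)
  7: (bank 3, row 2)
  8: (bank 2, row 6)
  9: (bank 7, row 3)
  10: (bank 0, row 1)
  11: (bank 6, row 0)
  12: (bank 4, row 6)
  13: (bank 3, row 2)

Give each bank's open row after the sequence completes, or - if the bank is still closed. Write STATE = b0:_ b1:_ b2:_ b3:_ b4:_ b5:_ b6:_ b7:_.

  [0] b0 r5: had r5 ⇒ H
  [1] b1 r2: had r0 ⇒ C
  [2] b1 r2: had r2 ⇒ H
  [3] b1 r4: had r2 ⇒ C
  [4] b3 r1: had r2 ⇒ C
  [5] b3 r1: had r1 ⇒ H
  [6] b1 r1: had r4 ⇒ C
  [7] b3 r2: had r1 ⇒ C
  [8] b2 r6: had r6 ⇒ H
  [9] b7 r3: no row ⇒ E
  [10] b0 r1: had r5 ⇒ C
  [11] b6 r0: had r0 ⇒ H
  [12] b4 r6: had r0 ⇒ C
  [13] b3 r2: had r2 ⇒ H

STATE = b0:1 b1:1 b2:6 b3:2 b4:6 b5:2 b6:0 b7:3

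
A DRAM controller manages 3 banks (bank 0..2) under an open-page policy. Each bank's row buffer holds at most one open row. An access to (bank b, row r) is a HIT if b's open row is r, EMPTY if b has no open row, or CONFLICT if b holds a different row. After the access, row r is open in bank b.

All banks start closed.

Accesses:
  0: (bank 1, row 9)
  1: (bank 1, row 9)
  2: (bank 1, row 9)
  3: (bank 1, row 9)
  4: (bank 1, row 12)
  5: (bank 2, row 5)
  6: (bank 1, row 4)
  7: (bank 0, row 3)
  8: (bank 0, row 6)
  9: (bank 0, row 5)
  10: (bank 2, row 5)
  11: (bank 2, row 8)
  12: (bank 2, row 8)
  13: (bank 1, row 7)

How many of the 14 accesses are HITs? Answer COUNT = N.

COUNT = 5

  [0] b1 r9: no row ⇒ E
  [1] b1 r9: had r9 ⇒ H
  [2] b1 r9: had r9 ⇒ H
  [3] b1 r9: had r9 ⇒ H
  [4] b1 r12: had r9 ⇒ C
  [5] b2 r5: no row ⇒ E
  [6] b1 r4: had r12 ⇒ C
  [7] b0 r3: no row ⇒ E
  [8] b0 r6: had r3 ⇒ C
  [9] b0 r5: had r6 ⇒ C
  [10] b2 r5: had r5 ⇒ H
  [11] b2 r8: had r5 ⇒ C
  [12] b2 r8: had r8 ⇒ H
  [13] b1 r7: had r4 ⇒ C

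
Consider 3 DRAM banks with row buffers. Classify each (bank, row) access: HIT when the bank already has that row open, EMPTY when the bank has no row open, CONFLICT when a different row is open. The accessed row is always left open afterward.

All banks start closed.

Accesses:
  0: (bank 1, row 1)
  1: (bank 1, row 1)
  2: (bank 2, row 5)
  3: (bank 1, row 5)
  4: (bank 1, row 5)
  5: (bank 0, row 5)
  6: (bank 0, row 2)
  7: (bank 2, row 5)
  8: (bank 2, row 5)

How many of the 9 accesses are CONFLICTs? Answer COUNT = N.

step 0: bank1 None->1 [EMPTY]
step 1: bank1 1->1 [HIT]
step 2: bank2 None->5 [EMPTY]
step 3: bank1 1->5 [CONFLICT]
step 4: bank1 5->5 [HIT]
step 5: bank0 None->5 [EMPTY]
step 6: bank0 5->2 [CONFLICT]
step 7: bank2 5->5 [HIT]
step 8: bank2 5->5 [HIT]

COUNT = 2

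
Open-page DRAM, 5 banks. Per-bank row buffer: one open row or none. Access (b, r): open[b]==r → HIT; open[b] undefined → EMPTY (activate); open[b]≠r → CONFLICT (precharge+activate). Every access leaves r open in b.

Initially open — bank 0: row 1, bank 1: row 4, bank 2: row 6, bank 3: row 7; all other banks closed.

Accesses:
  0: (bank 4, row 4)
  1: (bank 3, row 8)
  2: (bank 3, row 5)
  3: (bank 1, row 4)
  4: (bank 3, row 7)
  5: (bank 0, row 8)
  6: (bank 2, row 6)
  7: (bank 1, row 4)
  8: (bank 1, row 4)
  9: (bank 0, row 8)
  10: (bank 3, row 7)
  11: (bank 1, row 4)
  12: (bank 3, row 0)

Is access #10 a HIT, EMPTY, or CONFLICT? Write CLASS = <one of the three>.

  [0] b4 r4: no row ⇒ E
  [1] b3 r8: had r7 ⇒ C
  [2] b3 r5: had r8 ⇒ C
  [3] b1 r4: had r4 ⇒ H
  [4] b3 r7: had r5 ⇒ C
  [5] b0 r8: had r1 ⇒ C
  [6] b2 r6: had r6 ⇒ H
  [7] b1 r4: had r4 ⇒ H
  [8] b1 r4: had r4 ⇒ H
  [9] b0 r8: had r8 ⇒ H
  [10] b3 r7: had r7 ⇒ H
  [11] b1 r4: had r4 ⇒ H
  [12] b3 r0: had r7 ⇒ C

CLASS = HIT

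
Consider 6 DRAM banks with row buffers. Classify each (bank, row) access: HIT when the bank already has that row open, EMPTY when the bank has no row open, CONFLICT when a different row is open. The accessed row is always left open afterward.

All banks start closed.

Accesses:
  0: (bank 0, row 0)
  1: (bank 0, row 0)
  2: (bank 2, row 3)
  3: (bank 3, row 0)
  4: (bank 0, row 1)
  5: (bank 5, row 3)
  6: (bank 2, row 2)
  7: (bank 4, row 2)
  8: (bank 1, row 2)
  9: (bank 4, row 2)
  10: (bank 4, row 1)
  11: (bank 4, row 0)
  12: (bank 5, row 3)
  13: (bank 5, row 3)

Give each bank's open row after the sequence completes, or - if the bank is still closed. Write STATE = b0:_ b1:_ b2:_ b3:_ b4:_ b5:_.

#0 (0,0) E
#1 (0,0) H  (was 0)
#2 (2,3) E
#3 (3,0) E
#4 (0,1) C  (was 0)
#5 (5,3) E
#6 (2,2) C  (was 3)
#7 (4,2) E
#8 (1,2) E
#9 (4,2) H  (was 2)
#10 (4,1) C  (was 2)
#11 (4,0) C  (was 1)
#12 (5,3) H  (was 3)
#13 (5,3) H  (was 3)

STATE = b0:1 b1:2 b2:2 b3:0 b4:0 b5:3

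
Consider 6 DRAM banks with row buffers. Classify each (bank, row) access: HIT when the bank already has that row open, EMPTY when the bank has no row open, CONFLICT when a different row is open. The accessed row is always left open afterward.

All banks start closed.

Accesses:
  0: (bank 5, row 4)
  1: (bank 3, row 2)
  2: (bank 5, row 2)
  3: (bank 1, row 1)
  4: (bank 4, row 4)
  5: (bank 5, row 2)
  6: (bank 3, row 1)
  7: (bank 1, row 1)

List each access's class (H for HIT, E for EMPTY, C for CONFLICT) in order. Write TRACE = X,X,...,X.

TRACE = E,E,C,E,E,H,C,H

step 0: bank5 None->4 [EMPTY]
step 1: bank3 None->2 [EMPTY]
step 2: bank5 4->2 [CONFLICT]
step 3: bank1 None->1 [EMPTY]
step 4: bank4 None->4 [EMPTY]
step 5: bank5 2->2 [HIT]
step 6: bank3 2->1 [CONFLICT]
step 7: bank1 1->1 [HIT]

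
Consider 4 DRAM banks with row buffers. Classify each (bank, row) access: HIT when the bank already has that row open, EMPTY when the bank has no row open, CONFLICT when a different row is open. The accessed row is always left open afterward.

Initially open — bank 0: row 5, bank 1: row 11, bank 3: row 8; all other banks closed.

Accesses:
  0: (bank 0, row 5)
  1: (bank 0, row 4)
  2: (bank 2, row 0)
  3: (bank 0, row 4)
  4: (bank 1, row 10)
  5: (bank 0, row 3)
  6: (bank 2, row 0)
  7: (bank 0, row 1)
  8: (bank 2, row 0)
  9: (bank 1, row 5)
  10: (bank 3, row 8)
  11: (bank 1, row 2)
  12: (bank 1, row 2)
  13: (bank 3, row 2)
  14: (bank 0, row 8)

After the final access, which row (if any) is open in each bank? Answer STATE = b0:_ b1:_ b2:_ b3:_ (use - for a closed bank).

STATE = b0:8 b1:2 b2:0 b3:2

step 0: bank0 5->5 [HIT]
step 1: bank0 5->4 [CONFLICT]
step 2: bank2 None->0 [EMPTY]
step 3: bank0 4->4 [HIT]
step 4: bank1 11->10 [CONFLICT]
step 5: bank0 4->3 [CONFLICT]
step 6: bank2 0->0 [HIT]
step 7: bank0 3->1 [CONFLICT]
step 8: bank2 0->0 [HIT]
step 9: bank1 10->5 [CONFLICT]
step 10: bank3 8->8 [HIT]
step 11: bank1 5->2 [CONFLICT]
step 12: bank1 2->2 [HIT]
step 13: bank3 8->2 [CONFLICT]
step 14: bank0 1->8 [CONFLICT]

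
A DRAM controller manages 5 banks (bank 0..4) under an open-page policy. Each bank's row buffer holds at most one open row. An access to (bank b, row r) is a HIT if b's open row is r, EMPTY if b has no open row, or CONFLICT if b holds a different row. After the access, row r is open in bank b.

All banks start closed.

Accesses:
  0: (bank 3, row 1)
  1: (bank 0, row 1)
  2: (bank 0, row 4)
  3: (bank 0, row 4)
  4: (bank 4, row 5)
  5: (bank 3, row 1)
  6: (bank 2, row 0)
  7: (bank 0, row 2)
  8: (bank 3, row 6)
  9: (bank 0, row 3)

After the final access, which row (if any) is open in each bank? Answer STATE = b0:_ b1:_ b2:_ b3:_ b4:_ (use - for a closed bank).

0: bank 3 row 1 — prev None → EMPTY
1: bank 0 row 1 — prev None → EMPTY
2: bank 0 row 4 — prev 1 → CONFLICT
3: bank 0 row 4 — prev 4 → HIT
4: bank 4 row 5 — prev None → EMPTY
5: bank 3 row 1 — prev 1 → HIT
6: bank 2 row 0 — prev None → EMPTY
7: bank 0 row 2 — prev 4 → CONFLICT
8: bank 3 row 6 — prev 1 → CONFLICT
9: bank 0 row 3 — prev 2 → CONFLICT

STATE = b0:3 b1:- b2:0 b3:6 b4:5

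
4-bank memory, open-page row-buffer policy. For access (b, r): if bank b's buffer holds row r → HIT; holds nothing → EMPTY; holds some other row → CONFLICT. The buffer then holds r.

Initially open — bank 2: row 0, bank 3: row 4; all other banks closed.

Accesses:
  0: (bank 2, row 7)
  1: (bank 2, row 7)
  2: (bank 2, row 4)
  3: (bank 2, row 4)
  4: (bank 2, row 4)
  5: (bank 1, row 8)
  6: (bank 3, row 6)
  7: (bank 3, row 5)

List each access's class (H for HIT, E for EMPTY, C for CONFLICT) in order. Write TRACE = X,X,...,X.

TRACE = C,H,C,H,H,E,C,C

step 0: bank2 0->7 [CONFLICT]
step 1: bank2 7->7 [HIT]
step 2: bank2 7->4 [CONFLICT]
step 3: bank2 4->4 [HIT]
step 4: bank2 4->4 [HIT]
step 5: bank1 None->8 [EMPTY]
step 6: bank3 4->6 [CONFLICT]
step 7: bank3 6->5 [CONFLICT]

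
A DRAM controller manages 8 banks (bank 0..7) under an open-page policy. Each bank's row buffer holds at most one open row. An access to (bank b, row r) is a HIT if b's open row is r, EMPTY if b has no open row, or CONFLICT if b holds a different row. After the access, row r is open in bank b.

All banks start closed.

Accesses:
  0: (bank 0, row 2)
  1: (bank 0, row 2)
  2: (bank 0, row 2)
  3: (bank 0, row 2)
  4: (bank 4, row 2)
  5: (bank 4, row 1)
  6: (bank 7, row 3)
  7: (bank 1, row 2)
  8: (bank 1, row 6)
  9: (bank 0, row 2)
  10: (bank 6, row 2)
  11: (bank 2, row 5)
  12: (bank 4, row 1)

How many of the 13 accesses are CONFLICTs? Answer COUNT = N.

0: bank 0 row 2 — prev None → EMPTY
1: bank 0 row 2 — prev 2 → HIT
2: bank 0 row 2 — prev 2 → HIT
3: bank 0 row 2 — prev 2 → HIT
4: bank 4 row 2 — prev None → EMPTY
5: bank 4 row 1 — prev 2 → CONFLICT
6: bank 7 row 3 — prev None → EMPTY
7: bank 1 row 2 — prev None → EMPTY
8: bank 1 row 6 — prev 2 → CONFLICT
9: bank 0 row 2 — prev 2 → HIT
10: bank 6 row 2 — prev None → EMPTY
11: bank 2 row 5 — prev None → EMPTY
12: bank 4 row 1 — prev 1 → HIT

COUNT = 2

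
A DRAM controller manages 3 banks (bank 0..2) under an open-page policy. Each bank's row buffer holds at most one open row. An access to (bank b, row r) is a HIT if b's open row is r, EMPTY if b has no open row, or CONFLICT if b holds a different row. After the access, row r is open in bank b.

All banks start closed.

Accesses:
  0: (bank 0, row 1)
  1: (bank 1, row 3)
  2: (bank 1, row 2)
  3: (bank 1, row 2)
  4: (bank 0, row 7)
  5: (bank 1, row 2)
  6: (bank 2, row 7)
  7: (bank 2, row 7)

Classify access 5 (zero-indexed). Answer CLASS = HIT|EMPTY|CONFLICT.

CLASS = HIT

#0 (0,1) E
#1 (1,3) E
#2 (1,2) C  (was 3)
#3 (1,2) H  (was 2)
#4 (0,7) C  (was 1)
#5 (1,2) H  (was 2)
#6 (2,7) E
#7 (2,7) H  (was 7)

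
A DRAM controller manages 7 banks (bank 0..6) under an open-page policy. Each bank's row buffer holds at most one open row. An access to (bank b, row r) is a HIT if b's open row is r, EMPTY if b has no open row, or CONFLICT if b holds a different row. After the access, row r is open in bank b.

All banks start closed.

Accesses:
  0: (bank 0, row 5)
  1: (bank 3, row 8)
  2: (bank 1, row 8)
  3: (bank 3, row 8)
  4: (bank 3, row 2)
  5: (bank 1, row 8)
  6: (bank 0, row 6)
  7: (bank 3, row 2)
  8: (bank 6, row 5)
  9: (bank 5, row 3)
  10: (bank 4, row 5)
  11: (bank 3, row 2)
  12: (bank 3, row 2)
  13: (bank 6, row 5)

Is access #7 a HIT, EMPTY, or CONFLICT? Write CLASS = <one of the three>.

CLASS = HIT

step 0: bank0 None->5 [EMPTY]
step 1: bank3 None->8 [EMPTY]
step 2: bank1 None->8 [EMPTY]
step 3: bank3 8->8 [HIT]
step 4: bank3 8->2 [CONFLICT]
step 5: bank1 8->8 [HIT]
step 6: bank0 5->6 [CONFLICT]
step 7: bank3 2->2 [HIT]
step 8: bank6 None->5 [EMPTY]
step 9: bank5 None->3 [EMPTY]
step 10: bank4 None->5 [EMPTY]
step 11: bank3 2->2 [HIT]
step 12: bank3 2->2 [HIT]
step 13: bank6 5->5 [HIT]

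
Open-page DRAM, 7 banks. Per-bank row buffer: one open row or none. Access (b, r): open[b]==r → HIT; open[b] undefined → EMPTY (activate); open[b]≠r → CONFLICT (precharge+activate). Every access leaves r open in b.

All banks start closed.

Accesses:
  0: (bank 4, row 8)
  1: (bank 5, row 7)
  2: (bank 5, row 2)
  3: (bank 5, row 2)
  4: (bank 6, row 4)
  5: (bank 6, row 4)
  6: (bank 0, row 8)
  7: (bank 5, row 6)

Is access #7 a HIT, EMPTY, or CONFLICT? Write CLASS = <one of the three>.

CLASS = CONFLICT

step 0: bank4 None->8 [EMPTY]
step 1: bank5 None->7 [EMPTY]
step 2: bank5 7->2 [CONFLICT]
step 3: bank5 2->2 [HIT]
step 4: bank6 None->4 [EMPTY]
step 5: bank6 4->4 [HIT]
step 6: bank0 None->8 [EMPTY]
step 7: bank5 2->6 [CONFLICT]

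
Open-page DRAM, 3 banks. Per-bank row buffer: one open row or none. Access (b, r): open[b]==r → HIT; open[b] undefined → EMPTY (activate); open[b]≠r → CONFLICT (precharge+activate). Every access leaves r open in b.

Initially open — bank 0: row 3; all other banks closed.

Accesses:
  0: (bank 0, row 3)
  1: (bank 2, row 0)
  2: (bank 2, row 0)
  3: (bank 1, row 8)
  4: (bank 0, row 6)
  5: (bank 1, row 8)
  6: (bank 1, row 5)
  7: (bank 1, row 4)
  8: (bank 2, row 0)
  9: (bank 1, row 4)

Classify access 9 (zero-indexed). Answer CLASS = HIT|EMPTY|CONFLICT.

CLASS = HIT

#0 (0,3) H  (was 3)
#1 (2,0) E
#2 (2,0) H  (was 0)
#3 (1,8) E
#4 (0,6) C  (was 3)
#5 (1,8) H  (was 8)
#6 (1,5) C  (was 8)
#7 (1,4) C  (was 5)
#8 (2,0) H  (was 0)
#9 (1,4) H  (was 4)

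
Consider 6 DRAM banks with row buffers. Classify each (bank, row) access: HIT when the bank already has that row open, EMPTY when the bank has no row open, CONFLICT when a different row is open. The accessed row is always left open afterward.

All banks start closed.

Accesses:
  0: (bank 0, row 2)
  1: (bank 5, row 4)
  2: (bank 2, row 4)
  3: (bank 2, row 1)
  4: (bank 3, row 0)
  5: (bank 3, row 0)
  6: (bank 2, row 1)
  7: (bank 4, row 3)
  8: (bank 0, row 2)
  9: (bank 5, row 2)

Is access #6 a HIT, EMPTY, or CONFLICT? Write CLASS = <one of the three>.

0: bank 0 row 2 — prev None → EMPTY
1: bank 5 row 4 — prev None → EMPTY
2: bank 2 row 4 — prev None → EMPTY
3: bank 2 row 1 — prev 4 → CONFLICT
4: bank 3 row 0 — prev None → EMPTY
5: bank 3 row 0 — prev 0 → HIT
6: bank 2 row 1 — prev 1 → HIT
7: bank 4 row 3 — prev None → EMPTY
8: bank 0 row 2 — prev 2 → HIT
9: bank 5 row 2 — prev 4 → CONFLICT

CLASS = HIT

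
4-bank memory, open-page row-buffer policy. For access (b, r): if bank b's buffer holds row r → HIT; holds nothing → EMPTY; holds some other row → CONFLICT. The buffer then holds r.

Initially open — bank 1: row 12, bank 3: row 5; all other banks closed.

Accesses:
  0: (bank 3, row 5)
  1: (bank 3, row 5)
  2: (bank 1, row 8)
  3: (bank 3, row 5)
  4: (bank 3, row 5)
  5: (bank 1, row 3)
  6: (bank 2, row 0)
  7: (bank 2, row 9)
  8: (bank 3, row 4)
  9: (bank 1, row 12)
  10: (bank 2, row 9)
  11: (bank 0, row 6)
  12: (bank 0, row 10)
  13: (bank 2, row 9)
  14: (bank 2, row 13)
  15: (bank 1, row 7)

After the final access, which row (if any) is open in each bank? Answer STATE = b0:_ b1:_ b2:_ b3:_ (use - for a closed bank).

STATE = b0:10 b1:7 b2:13 b3:4

#0 (3,5) H  (was 5)
#1 (3,5) H  (was 5)
#2 (1,8) C  (was 12)
#3 (3,5) H  (was 5)
#4 (3,5) H  (was 5)
#5 (1,3) C  (was 8)
#6 (2,0) E
#7 (2,9) C  (was 0)
#8 (3,4) C  (was 5)
#9 (1,12) C  (was 3)
#10 (2,9) H  (was 9)
#11 (0,6) E
#12 (0,10) C  (was 6)
#13 (2,9) H  (was 9)
#14 (2,13) C  (was 9)
#15 (1,7) C  (was 12)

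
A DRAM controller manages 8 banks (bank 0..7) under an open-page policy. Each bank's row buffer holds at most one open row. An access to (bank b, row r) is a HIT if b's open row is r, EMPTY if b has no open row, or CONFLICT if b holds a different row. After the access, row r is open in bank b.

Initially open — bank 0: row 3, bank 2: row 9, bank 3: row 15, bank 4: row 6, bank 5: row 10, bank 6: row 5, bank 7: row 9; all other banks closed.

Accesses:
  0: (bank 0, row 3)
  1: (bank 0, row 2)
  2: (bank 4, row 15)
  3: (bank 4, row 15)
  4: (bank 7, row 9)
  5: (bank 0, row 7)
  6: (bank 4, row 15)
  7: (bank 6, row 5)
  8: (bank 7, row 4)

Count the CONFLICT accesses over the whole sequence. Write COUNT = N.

COUNT = 4

step 0: bank0 3->3 [HIT]
step 1: bank0 3->2 [CONFLICT]
step 2: bank4 6->15 [CONFLICT]
step 3: bank4 15->15 [HIT]
step 4: bank7 9->9 [HIT]
step 5: bank0 2->7 [CONFLICT]
step 6: bank4 15->15 [HIT]
step 7: bank6 5->5 [HIT]
step 8: bank7 9->4 [CONFLICT]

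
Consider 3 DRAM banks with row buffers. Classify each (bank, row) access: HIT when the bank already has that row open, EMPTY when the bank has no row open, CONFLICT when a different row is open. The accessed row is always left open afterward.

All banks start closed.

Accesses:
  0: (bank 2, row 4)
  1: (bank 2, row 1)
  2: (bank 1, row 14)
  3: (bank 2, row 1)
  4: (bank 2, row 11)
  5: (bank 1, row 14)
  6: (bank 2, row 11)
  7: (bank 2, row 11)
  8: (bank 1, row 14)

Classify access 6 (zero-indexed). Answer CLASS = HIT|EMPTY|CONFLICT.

#0 (2,4) E
#1 (2,1) C  (was 4)
#2 (1,14) E
#3 (2,1) H  (was 1)
#4 (2,11) C  (was 1)
#5 (1,14) H  (was 14)
#6 (2,11) H  (was 11)
#7 (2,11) H  (was 11)
#8 (1,14) H  (was 14)

CLASS = HIT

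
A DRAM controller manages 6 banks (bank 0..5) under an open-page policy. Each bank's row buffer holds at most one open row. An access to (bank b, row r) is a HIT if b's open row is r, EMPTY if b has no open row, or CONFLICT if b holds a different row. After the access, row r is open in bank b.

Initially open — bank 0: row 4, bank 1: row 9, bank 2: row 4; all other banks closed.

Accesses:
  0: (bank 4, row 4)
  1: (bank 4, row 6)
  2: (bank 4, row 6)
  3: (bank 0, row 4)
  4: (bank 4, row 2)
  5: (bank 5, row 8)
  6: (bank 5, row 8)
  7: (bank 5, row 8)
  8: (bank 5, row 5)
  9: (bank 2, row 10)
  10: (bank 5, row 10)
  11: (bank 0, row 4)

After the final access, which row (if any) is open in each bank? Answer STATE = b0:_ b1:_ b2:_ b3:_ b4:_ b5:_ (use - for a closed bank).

STATE = b0:4 b1:9 b2:10 b3:- b4:2 b5:10

  [0] b4 r4: no row ⇒ E
  [1] b4 r6: had r4 ⇒ C
  [2] b4 r6: had r6 ⇒ H
  [3] b0 r4: had r4 ⇒ H
  [4] b4 r2: had r6 ⇒ C
  [5] b5 r8: no row ⇒ E
  [6] b5 r8: had r8 ⇒ H
  [7] b5 r8: had r8 ⇒ H
  [8] b5 r5: had r8 ⇒ C
  [9] b2 r10: had r4 ⇒ C
  [10] b5 r10: had r5 ⇒ C
  [11] b0 r4: had r4 ⇒ H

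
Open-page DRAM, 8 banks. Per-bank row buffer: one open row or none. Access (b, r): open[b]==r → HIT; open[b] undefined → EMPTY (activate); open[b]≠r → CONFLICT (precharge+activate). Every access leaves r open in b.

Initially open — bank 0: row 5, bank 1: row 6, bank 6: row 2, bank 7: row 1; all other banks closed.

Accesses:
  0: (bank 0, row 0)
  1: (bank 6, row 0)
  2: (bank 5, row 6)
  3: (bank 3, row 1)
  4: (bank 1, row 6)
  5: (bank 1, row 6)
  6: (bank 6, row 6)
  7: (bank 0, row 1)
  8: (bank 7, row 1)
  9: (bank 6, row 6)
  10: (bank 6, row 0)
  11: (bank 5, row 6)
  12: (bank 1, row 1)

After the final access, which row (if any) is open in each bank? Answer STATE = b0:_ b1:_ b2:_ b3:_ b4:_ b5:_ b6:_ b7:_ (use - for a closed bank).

STATE = b0:1 b1:1 b2:- b3:1 b4:- b5:6 b6:0 b7:1

  [0] b0 r0: had r5 ⇒ C
  [1] b6 r0: had r2 ⇒ C
  [2] b5 r6: no row ⇒ E
  [3] b3 r1: no row ⇒ E
  [4] b1 r6: had r6 ⇒ H
  [5] b1 r6: had r6 ⇒ H
  [6] b6 r6: had r0 ⇒ C
  [7] b0 r1: had r0 ⇒ C
  [8] b7 r1: had r1 ⇒ H
  [9] b6 r6: had r6 ⇒ H
  [10] b6 r0: had r6 ⇒ C
  [11] b5 r6: had r6 ⇒ H
  [12] b1 r1: had r6 ⇒ C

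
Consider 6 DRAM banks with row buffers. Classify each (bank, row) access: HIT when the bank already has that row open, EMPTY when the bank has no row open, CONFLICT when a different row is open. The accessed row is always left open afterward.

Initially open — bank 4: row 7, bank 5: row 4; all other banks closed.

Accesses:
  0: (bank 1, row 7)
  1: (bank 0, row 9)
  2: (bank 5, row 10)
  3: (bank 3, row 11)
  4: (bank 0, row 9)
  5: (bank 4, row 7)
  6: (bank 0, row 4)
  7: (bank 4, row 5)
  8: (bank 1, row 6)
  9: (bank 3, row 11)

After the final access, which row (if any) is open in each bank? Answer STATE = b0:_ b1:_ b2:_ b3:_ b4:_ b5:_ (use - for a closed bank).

STATE = b0:4 b1:6 b2:- b3:11 b4:5 b5:10

step 0: bank1 None->7 [EMPTY]
step 1: bank0 None->9 [EMPTY]
step 2: bank5 4->10 [CONFLICT]
step 3: bank3 None->11 [EMPTY]
step 4: bank0 9->9 [HIT]
step 5: bank4 7->7 [HIT]
step 6: bank0 9->4 [CONFLICT]
step 7: bank4 7->5 [CONFLICT]
step 8: bank1 7->6 [CONFLICT]
step 9: bank3 11->11 [HIT]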